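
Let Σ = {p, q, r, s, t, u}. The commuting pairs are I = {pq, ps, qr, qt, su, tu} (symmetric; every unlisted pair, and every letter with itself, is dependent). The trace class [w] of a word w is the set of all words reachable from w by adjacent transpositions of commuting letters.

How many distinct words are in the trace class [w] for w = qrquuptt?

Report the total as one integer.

#0=q has no predecessor
#1=r has no predecessor
#2=q depends on [0:q]
#3=u depends on [1:r, 2:q]
#4=u depends on [3:u]
#5=p depends on [4:u]
#6=t depends on [5:p]
#7=t depends on [6:t]
sources: [0:q, 1:r]
N(rest) = Σ N(rest − s) over sources s of rest; N(one piece) = 1:
  size 1 → [7]=1
  size 2 → [6,7]=1
  size 3 → [5,6,7]=1
  size 4 → [4,5,6,7]=1
  size 5 → [3,4,5,6,7]=1
  size 6 → [1,3,4,5,6,7]=1  [2,3,4,5,6,7]=1
  first=0(q) contributes 2
  first=1(r) contributes 1
|[w]| = 3

3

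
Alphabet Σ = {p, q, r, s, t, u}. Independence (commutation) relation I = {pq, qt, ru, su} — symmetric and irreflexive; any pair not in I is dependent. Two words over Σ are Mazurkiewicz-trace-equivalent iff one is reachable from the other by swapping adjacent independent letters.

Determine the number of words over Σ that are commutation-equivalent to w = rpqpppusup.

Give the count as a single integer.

15

0(r) covers ∅
1(p) covers 0:r
2(q) covers 0:r
3(p) covers 1:p
4(p) covers 3:p
5(p) covers 4:p
6(u) covers 2:q, 5:p
7(s) covers 2:q, 5:p
8(u) covers 6:u
9(p) covers 7:s, 8:u
floor of heap: 0:r
completions by unplaced set U, small U first (add the entries for U minus each lowest piece of U):
  |U|=1: {9}:1
  |U|=2: {7,9}:1  {8,9}:1
  |U|=3: {6,8,9}:1  {7,8,9}:2
  |U|=4: {6,7,8,9}:3
  |U|=5: {2,6,7,8,9}:3  {5,6,7,8,9}:3
  |U|=6: {2,5,6,7,8,9}:6  {4,5,6,7,8,9}:3
  |U|=7: {2,4,5,6,7,8,9}:9  {3,4,5,6,7,8,9}:3
  |U|=8: {1,3,4,5,6,7,8,9}:3  {2,3,4,5,6,7,8,9}:12
  start at 0(r): 15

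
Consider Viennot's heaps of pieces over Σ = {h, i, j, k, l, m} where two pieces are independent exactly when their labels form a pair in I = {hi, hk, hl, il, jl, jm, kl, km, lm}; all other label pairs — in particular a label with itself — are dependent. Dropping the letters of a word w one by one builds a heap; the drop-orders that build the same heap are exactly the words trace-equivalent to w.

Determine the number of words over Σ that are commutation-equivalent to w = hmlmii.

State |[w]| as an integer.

piece 0:h — minimal
piece 1:m rests on {0:h}
piece 2:l — minimal
piece 3:m rests on {1:m}
piece 4:i rests on {3:m}
piece 5:i rests on {4:i}
minimal pieces: {0:h, 2:l}
ways to finish when only these pieces remain (= sum over removing one remaining piece with nothing left below it):
  1 left: {2}→1  {5}→1
  2 left: {2,5}→2  {4,5}→1
  3 left: {2,4,5}→3  {3,4,5}→1
  4 left: {1,3,4,5}→1  {2,3,4,5}→4
  placing 0:h first → 5 extensions
  placing 2:l first → 1 extensions
total linear extensions = 6

6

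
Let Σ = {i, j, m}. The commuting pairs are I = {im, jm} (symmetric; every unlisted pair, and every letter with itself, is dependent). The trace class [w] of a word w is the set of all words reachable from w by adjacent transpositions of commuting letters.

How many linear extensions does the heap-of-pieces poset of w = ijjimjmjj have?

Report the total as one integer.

36

drop 0:i onto floor
drop 1:j onto {0:i}
drop 2:j onto {1:j}
drop 3:i onto {2:j}
drop 4:m onto floor
drop 5:j onto {3:i}
drop 6:m onto {4:m}
drop 7:j onto {5:j}
drop 8:j onto {7:j}
ground layer = {0:i, 4:m}
drop-orders for the pieces not yet dropped (sum over which currently-grounded one goes next):
  1 to go: {6} 1  {8} 1
  2 to go: {4,6} 1  {6,8} 2  {7,8} 1
  3 to go: {4,6,8} 3  {5,7,8} 1  {6,7,8} 3
  4 to go: {3,5,7,8} 1  {4,6,7,8} 6  {5,6,7,8} 4
  5 to go: {2,3,5,7,8} 1  {3,5,6,7,8} 5  {4,5,6,7,8} 10
  6 to go: {1,2,3,5,7,8} 1  {2,3,5,6,7,8} 6  {3,4,5,6,7,8} 15
  7 to go: {0,1,2,3,5,7,8} 1  {1,2,3,5,6,7,8} 7  {2,3,4,5,6,7,8} 21
  if 0:i drops first: 28 orders
  if 4:m drops first: 8 orders
heap linearizations: 36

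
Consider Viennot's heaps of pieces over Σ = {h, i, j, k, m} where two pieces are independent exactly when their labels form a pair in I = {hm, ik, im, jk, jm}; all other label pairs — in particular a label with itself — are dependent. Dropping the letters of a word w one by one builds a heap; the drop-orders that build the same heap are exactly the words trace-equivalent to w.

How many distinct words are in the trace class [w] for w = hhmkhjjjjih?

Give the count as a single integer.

3

#0=h has no predecessor
#1=h depends on [0:h]
#2=m has no predecessor
#3=k depends on [1:h, 2:m]
#4=h depends on [3:k]
#5=j depends on [4:h]
#6=j depends on [5:j]
#7=j depends on [6:j]
#8=j depends on [7:j]
#9=i depends on [8:j]
#10=h depends on [9:i]
sources: [0:h, 2:m]
N(rest) = Σ N(rest − s) over sources s of rest; N(one piece) = 1:
  size 1 → [10]=1
  size 2 → [9,10]=1
  size 3 → [8,9,10]=1
  size 4 → [7,8,9,10]=1
  size 5 → [6,7,8,9,10]=1
  size 6 → [5,6,7,8,9,10]=1
  size 7 → [4,5,6,7,8,9,10]=1
  size 8 → [3,4,5,6,7,8,9,10]=1
  size 9 → [1,3,4,5,6,7,8,9,10]=1  [2,3,4,5,6,7,8,9,10]=1
  first=0(h) contributes 2
  first=2(m) contributes 1
|[w]| = 3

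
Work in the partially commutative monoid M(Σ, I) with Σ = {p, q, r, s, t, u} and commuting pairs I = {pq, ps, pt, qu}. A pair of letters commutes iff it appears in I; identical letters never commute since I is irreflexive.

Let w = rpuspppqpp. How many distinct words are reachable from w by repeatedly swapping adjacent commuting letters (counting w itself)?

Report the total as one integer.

drop 0:r onto floor
drop 1:p onto {0:r}
drop 2:u onto {1:p}
drop 3:s onto {2:u}
drop 4:p onto {2:u}
drop 5:p onto {4:p}
drop 6:p onto {5:p}
drop 7:q onto {3:s}
drop 8:p onto {6:p}
drop 9:p onto {8:p}
ground layer = {0:r}
drop-orders for the pieces not yet dropped (sum over which currently-grounded one goes next):
  1 to go: {7} 1  {9} 1
  2 to go: {3,7} 1  {7,9} 2  {8,9} 1
  3 to go: {3,7,9} 3  {6,8,9} 1  {7,8,9} 3
  4 to go: {3,7,8,9} 6  {5,6,8,9} 1  {6,7,8,9} 4
  5 to go: {3,6,7,8,9} 10  {4,5,6,8,9} 1  {5,6,7,8,9} 5
  6 to go: {3,5,6,7,8,9} 15  {4,5,6,7,8,9} 6
  7 to go: {3,4,5,6,7,8,9} 21
  8 to go: {2,3,4,5,6,7,8,9} 21
  if 0:r drops first: 21 orders

21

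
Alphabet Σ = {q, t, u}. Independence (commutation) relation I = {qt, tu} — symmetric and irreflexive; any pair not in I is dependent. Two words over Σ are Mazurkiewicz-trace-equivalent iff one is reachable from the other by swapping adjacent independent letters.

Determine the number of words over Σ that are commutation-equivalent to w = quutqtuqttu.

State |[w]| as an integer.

330

drop 0:q onto floor
drop 1:u onto {0:q}
drop 2:u onto {1:u}
drop 3:t onto floor
drop 4:q onto {2:u}
drop 5:t onto {3:t}
drop 6:u onto {4:q}
drop 7:q onto {6:u}
drop 8:t onto {5:t}
drop 9:t onto {8:t}
drop 10:u onto {7:q}
ground layer = {0:q, 3:t}
drop-orders for the pieces not yet dropped (sum over which currently-grounded one goes next):
  1 to go: {9} 1  {10} 1
  2 to go: {7,10} 1  {8,9} 1  {9,10} 2
  3 to go: {5,8,9} 1  {6,7,10} 1  {7,9,10} 3  {8,9,10} 3
  4 to go: {3,5,8,9} 1  {4,6,7,10} 1  {5,8,9,10} 4  {6,7,9,10} 4  {7,8,9,10} 6
  5 to go: {2,4,6,7,10} 1  {3,5,8,9,10} 5  {4,6,7,9,10} 5  {5,7,8,9,10} 10  {6,7,8,9,10} 10
  6 to go: {1,2,4,6,7,10} 1  {2,4,6,7,9,10} 6  {3,5,7,8,9,10} 15  {4,6,7,8,9,10} 15  {5,6,7,8,9,10} 20
  7 to go: {0,1,2,4,6,7,10} 1  {1,2,4,6,7,9,10} 7  {2,4,6,7,8,9,10} 21  {3,5,6,7,8,9,10} 35  {4,5,6,7,8,9,10} 35
  8 to go: {0,1,2,4,6,7,9,10} 8  {1,2,4,6,7,8,9,10} 28  {2,4,5,6,7,8,9,10} 56  {3,4,5,6,7,8,9,10} 70
  9 to go: {0,1,2,4,6,7,8,9,10} 36  {1,2,4,5,6,7,8,9,10} 84  {2,3,4,5,6,7,8,9,10} 126
  if 0:q drops first: 210 orders
  if 3:t drops first: 120 orders
heap linearizations: 330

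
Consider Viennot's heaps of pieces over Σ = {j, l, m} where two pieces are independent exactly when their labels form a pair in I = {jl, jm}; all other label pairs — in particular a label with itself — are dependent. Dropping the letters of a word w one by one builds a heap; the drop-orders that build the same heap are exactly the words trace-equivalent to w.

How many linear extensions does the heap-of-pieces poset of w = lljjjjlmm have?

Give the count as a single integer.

#0=l has no predecessor
#1=l depends on [0:l]
#2=j has no predecessor
#3=j depends on [2:j]
#4=j depends on [3:j]
#5=j depends on [4:j]
#6=l depends on [1:l]
#7=m depends on [6:l]
#8=m depends on [7:m]
sources: [0:l, 2:j]
N(rest) = Σ N(rest − s) over sources s of rest; N(one piece) = 1:
  size 1 → [5]=1  [8]=1
  size 2 → [4,5]=1  [5,8]=2  [7,8]=1
  size 3 → [3,4,5]=1  [4,5,8]=3  [5,7,8]=3  [6,7,8]=1
  size 4 → [1,6,7,8]=1  [2,3,4,5]=1  [3,4,5,8]=4  [4,5,7,8]=6  [5,6,7,8]=4
  size 5 → [0,1,6,7,8]=1  [1,5,6,7,8]=5  [2,3,4,5,8]=5  [3,4,5,7,8]=10  [4,5,6,7,8]=10
  size 6 → [0,1,5,6,7,8]=6  [1,4,5,6,7,8]=15  [2,3,4,5,7,8]=15  [3,4,5,6,7,8]=20
  size 7 → [0,1,4,5,6,7,8]=21  [1,3,4,5,6,7,8]=35  [2,3,4,5,6,7,8]=35
  first=0(l) contributes 70
  first=2(j) contributes 56
|[w]| = 126

126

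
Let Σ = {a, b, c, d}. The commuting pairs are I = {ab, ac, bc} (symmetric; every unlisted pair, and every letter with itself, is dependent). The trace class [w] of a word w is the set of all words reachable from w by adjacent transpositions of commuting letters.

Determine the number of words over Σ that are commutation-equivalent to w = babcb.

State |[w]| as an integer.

#0=b has no predecessor
#1=a has no predecessor
#2=b depends on [0:b]
#3=c has no predecessor
#4=b depends on [2:b]
sources: [0:b, 1:a, 3:c]
N(rest) = Σ N(rest − s) over sources s of rest; N(one piece) = 1:
  size 1 → [1]=1  [3]=1  [4]=1
  size 2 → [1,3]=2  [1,4]=2  [2,4]=1  [3,4]=2
  size 3 → [0,2,4]=1  [1,2,4]=3  [1,3,4]=6  [2,3,4]=3
  first=0(b) contributes 12
  first=1(a) contributes 4
  first=3(c) contributes 4
|[w]| = 20

20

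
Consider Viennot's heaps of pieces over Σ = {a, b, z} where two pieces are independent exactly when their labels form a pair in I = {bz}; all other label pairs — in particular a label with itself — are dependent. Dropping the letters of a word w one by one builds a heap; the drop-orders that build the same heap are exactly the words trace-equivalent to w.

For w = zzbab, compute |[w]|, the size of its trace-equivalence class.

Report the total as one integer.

piece 0:z — minimal
piece 1:z rests on {0:z}
piece 2:b — minimal
piece 3:a rests on {1:z, 2:b}
piece 4:b rests on {3:a}
minimal pieces: {0:z, 2:b}
ways to finish when only these pieces remain (= sum over removing one remaining piece with nothing left below it):
  1 left: {4}→1
  2 left: {3,4}→1
  3 left: {1,3,4}→1  {2,3,4}→1
  placing 0:z first → 2 extensions
  placing 2:b first → 1 extensions
total linear extensions = 3

3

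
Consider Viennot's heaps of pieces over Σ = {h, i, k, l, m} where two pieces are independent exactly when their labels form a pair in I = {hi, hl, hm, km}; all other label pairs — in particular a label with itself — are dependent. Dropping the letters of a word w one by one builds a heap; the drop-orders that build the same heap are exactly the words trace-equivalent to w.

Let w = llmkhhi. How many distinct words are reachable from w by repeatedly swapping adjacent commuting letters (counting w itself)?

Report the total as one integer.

9

0(l) covers ∅
1(l) covers 0:l
2(m) covers 1:l
3(k) covers 1:l
4(h) covers 3:k
5(h) covers 4:h
6(i) covers 2:m, 3:k
floor of heap: 0:l
completions by unplaced set U, small U first (add the entries for U minus each lowest piece of U):
  |U|=1: {5}:1  {6}:1
  |U|=2: {2,6}:1  {4,5}:1  {5,6}:2
  |U|=3: {2,5,6}:3  {4,5,6}:3
  |U|=4: {2,4,5,6}:6  {3,4,5,6}:3
  |U|=5: {2,3,4,5,6}:9
  start at 0(l): 9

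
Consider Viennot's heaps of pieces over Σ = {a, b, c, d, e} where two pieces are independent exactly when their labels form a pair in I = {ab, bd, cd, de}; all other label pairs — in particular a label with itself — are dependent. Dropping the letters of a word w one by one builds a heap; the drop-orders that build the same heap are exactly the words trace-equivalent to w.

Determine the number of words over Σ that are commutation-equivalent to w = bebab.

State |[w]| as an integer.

3

0(b) covers ∅
1(e) covers 0:b
2(b) covers 1:e
3(a) covers 1:e
4(b) covers 2:b
floor of heap: 0:b
completions by unplaced set U, small U first (add the entries for U minus each lowest piece of U):
  |U|=1: {3}:1  {4}:1
  |U|=2: {2,4}:1  {3,4}:2
  |U|=3: {2,3,4}:3
  start at 0(b): 3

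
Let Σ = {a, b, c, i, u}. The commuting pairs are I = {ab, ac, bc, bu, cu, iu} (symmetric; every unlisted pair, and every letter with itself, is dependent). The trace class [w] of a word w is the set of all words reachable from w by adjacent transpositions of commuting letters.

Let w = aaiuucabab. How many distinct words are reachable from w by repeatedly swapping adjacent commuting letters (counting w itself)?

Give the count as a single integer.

195

0(a) covers ∅
1(a) covers 0:a
2(i) covers 1:a
3(u) covers 1:a
4(u) covers 3:u
5(c) covers 2:i
6(a) covers 2:i, 4:u
7(b) covers 2:i
8(a) covers 6:a
9(b) covers 7:b
floor of heap: 0:a
completions by unplaced set U, small U first (add the entries for U minus each lowest piece of U):
  |U|=1: {5}:1  {8}:1  {9}:1
  |U|=2: {5,8}:2  {5,9}:2  {6,8}:1  {7,9}:1  {8,9}:2
  |U|=3: {4,6,8}:1  {5,6,8}:3  {5,7,9}:3  {5,8,9}:6  {6,8,9}:3  {7,8,9}:3
  |U|=4: {3,4,6,8}:1  {4,5,6,8}:4  {4,6,8,9}:4  {5,6,8,9}:12  {5,7,8,9}:12  {6,7,8,9}:6
  |U|=5: {3,4,5,6,8}:5  {3,4,6,8,9}:5  {4,5,6,8,9}:20  {4,6,7,8,9}:10  {5,6,7,8,9}:30
  |U|=6: {2,5,6,7,8,9}:30  {3,4,5,6,8,9}:30  {3,4,6,7,8,9}:15  {4,5,6,7,8,9}:60
  |U|=7: {2,4,5,6,7,8,9}:90  {3,4,5,6,7,8,9}:105
  |U|=8: {2,3,4,5,6,7,8,9}:195
  start at 0(a): 195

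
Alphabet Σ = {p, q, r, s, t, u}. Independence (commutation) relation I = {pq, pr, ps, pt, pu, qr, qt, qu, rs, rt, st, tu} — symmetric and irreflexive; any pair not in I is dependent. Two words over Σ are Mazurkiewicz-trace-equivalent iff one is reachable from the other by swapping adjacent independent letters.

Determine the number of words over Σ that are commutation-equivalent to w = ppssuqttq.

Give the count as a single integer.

2268

0(p) covers ∅
1(p) covers 0:p
2(s) covers ∅
3(s) covers 2:s
4(u) covers 3:s
5(q) covers 3:s
6(t) covers ∅
7(t) covers 6:t
8(q) covers 5:q
floor of heap: 0:p, 2:s, 6:t
completions by unplaced set U, small U first (add the entries for U minus each lowest piece of U):
  |U|=1: {1}:1  {4}:1  {7}:1  {8}:1
  |U|=2: {0,1}:1  {1,4}:2  {1,7}:2  {1,8}:2  {4,7}:2  {4,8}:2  {5,8}:1  {6,7}:1  {7,8}:2
  |U|=3: {0,1,4}:3  {0,1,7}:3  {0,1,8}:3  {1,4,7}:6  {1,4,8}:6  {1,5,8}:3  {1,6,7}:3  {1,7,8}:6  {4,5,8}:3  {4,6,7}:3  {4,7,8}:6  {5,7,8}:3  {6,7,8}:3
  |U|=4: {0,1,4,7}:12  {0,1,4,8}:12  {0,1,5,8}:6  {0,1,6,7}:6  {0,1,7,8}:12  {1,4,5,8}:12  {1,4,6,7}:12  {1,4,7,8}:24  {1,5,7,8}:12  {1,6,7,8}:12  {3,4,5,8}:3  {4,5,7,8}:12  {4,6,7,8}:12  {5,6,7,8}:6
  |U|=5: {0,1,4,5,8}:30  {0,1,4,6,7}:30  {0,1,4,7,8}:60  {0,1,5,7,8}:30  {0,1,6,7,8}:30  {1,3,4,5,8}:15  {1,4,5,7,8}:60  {1,4,6,7,8}:60  {1,5,6,7,8}:30  {2,3,4,5,8}:3  {3,4,5,7,8}:15  {4,5,6,7,8}:30
  |U|=6: {0,1,3,4,5,8}:45  {0,1,4,5,7,8}:180  {0,1,4,6,7,8}:180  {0,1,5,6,7,8}:90  {1,2,3,4,5,8}:18  {1,3,4,5,7,8}:90  {1,4,5,6,7,8}:180  {2,3,4,5,7,8}:18  {3,4,5,6,7,8}:45
  |U|=7: {0,1,2,3,4,5,8}:63  {0,1,3,4,5,7,8}:315  {0,1,4,5,6,7,8}:630  {1,2,3,4,5,7,8}:126  {1,3,4,5,6,7,8}:315  {2,3,4,5,6,7,8}:63
  start at 0(p): 504
  start at 2(s): 1260
  start at 6(t): 504
sum over floor = 2268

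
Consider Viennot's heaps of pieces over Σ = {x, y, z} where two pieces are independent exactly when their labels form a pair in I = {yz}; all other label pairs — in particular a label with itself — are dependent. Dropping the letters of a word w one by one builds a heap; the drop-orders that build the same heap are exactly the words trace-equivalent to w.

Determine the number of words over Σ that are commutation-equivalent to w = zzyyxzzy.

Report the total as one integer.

18

#0=z has no predecessor
#1=z depends on [0:z]
#2=y has no predecessor
#3=y depends on [2:y]
#4=x depends on [1:z, 3:y]
#5=z depends on [4:x]
#6=z depends on [5:z]
#7=y depends on [4:x]
sources: [0:z, 2:y]
N(rest) = Σ N(rest − s) over sources s of rest; N(one piece) = 1:
  size 1 → [6]=1  [7]=1
  size 2 → [5,6]=1  [6,7]=2
  size 3 → [5,6,7]=3
  size 4 → [4,5,6,7]=3
  size 5 → [1,4,5,6,7]=3  [3,4,5,6,7]=3
  size 6 → [0,1,4,5,6,7]=3  [1,3,4,5,6,7]=6  [2,3,4,5,6,7]=3
  first=0(z) contributes 9
  first=2(y) contributes 9
|[w]| = 18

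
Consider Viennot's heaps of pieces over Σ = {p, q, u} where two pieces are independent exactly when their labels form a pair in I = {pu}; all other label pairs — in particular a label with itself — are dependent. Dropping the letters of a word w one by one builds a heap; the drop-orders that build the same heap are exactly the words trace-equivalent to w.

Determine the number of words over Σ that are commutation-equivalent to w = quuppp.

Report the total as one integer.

10

piece 0:q — minimal
piece 1:u rests on {0:q}
piece 2:u rests on {1:u}
piece 3:p rests on {0:q}
piece 4:p rests on {3:p}
piece 5:p rests on {4:p}
minimal pieces: {0:q}
ways to finish when only these pieces remain (= sum over removing one remaining piece with nothing left below it):
  1 left: {2}→1  {5}→1
  2 left: {1,2}→1  {2,5}→2  {4,5}→1
  3 left: {1,2,5}→3  {2,4,5}→3  {3,4,5}→1
  4 left: {1,2,4,5}→6  {2,3,4,5}→4
  placing 0:q first → 10 extensions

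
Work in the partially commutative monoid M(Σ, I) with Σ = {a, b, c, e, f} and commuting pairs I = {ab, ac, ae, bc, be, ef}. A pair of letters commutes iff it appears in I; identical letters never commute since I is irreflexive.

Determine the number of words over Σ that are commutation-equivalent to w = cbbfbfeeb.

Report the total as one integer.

64

drop 0:c onto floor
drop 1:b onto floor
drop 2:b onto {1:b}
drop 3:f onto {0:c, 2:b}
drop 4:b onto {3:f}
drop 5:f onto {4:b}
drop 6:e onto {0:c}
drop 7:e onto {6:e}
drop 8:b onto {5:f}
ground layer = {0:c, 1:b}
drop-orders for the pieces not yet dropped (sum over which currently-grounded one goes next):
  1 to go: {7} 1  {8} 1
  2 to go: {5,8} 1  {6,7} 1  {7,8} 2
  3 to go: {4,5,8} 1  {5,7,8} 3  {6,7,8} 3
  4 to go: {3,4,5,8} 1  {4,5,7,8} 4  {5,6,7,8} 6
  5 to go: {2,3,4,5,8} 1  {3,4,5,7,8} 5  {4,5,6,7,8} 10
  6 to go: {1,2,3,4,5,8} 1  {2,3,4,5,7,8} 6  {3,4,5,6,7,8} 15
  7 to go: {0,3,4,5,6,7,8} 15  {1,2,3,4,5,7,8} 7  {2,3,4,5,6,7,8} 21
  if 0:c drops first: 28 orders
  if 1:b drops first: 36 orders
heap linearizations: 64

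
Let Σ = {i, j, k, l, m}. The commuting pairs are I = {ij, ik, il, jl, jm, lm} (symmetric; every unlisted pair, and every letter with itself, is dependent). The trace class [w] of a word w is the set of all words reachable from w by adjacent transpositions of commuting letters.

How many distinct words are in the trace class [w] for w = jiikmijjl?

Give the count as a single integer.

piece 0:j — minimal
piece 1:i — minimal
piece 2:i rests on {1:i}
piece 3:k rests on {0:j}
piece 4:m rests on {2:i, 3:k}
piece 5:i rests on {4:m}
piece 6:j rests on {3:k}
piece 7:j rests on {6:j}
piece 8:l rests on {3:k}
minimal pieces: {0:j, 1:i}
ways to finish when only these pieces remain (= sum over removing one remaining piece with nothing left below it):
  1 left: {5}→1  {7}→1  {8}→1
  2 left: {4,5}→1  {5,7}→2  {5,8}→2  {6,7}→1  {7,8}→2
  3 left: {2,4,5}→1  {4,5,7}→3  {4,5,8}→3  {5,6,7}→3  {5,7,8}→6  {6,7,8}→3
  4 left: {1,2,4,5}→1  {2,4,5,7}→4  {2,4,5,8}→4  {4,5,6,7}→6  {4,5,7,8}→12  {5,6,7,8}→12
  5 left: {1,2,4,5,7}→5  {1,2,4,5,8}→5  {2,4,5,6,7}→10  {2,4,5,7,8}→20  {4,5,6,7,8}→30
  6 left: {1,2,4,5,6,7}→15  {1,2,4,5,7,8}→30  {2,4,5,6,7,8}→60  {3,4,5,6,7,8}→30
  7 left: {0,3,4,5,6,7,8}→30  {1,2,4,5,6,7,8}→105  {2,3,4,5,6,7,8}→90
  placing 0:j first → 195 extensions
  placing 1:i first → 120 extensions
total linear extensions = 315

315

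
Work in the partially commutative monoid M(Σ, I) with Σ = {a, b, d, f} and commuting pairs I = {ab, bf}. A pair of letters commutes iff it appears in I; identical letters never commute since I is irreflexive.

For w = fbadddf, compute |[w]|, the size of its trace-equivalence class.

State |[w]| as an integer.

3

0(f) covers ∅
1(b) covers ∅
2(a) covers 0:f
3(d) covers 1:b, 2:a
4(d) covers 3:d
5(d) covers 4:d
6(f) covers 5:d
floor of heap: 0:f, 1:b
completions by unplaced set U, small U first (add the entries for U minus each lowest piece of U):
  |U|=1: {6}:1
  |U|=2: {5,6}:1
  |U|=3: {4,5,6}:1
  |U|=4: {3,4,5,6}:1
  |U|=5: {1,3,4,5,6}:1  {2,3,4,5,6}:1
  start at 0(f): 2
  start at 1(b): 1
sum over floor = 3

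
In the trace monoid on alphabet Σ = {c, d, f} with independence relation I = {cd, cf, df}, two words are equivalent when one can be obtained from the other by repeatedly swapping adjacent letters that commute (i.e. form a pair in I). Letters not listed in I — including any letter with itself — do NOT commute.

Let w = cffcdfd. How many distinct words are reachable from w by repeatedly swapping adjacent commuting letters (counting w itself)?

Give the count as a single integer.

piece 0:c — minimal
piece 1:f — minimal
piece 2:f rests on {1:f}
piece 3:c rests on {0:c}
piece 4:d — minimal
piece 5:f rests on {2:f}
piece 6:d rests on {4:d}
minimal pieces: {0:c, 1:f, 4:d}
ways to finish when only these pieces remain (= sum over removing one remaining piece with nothing left below it):
  1 left: {3}→1  {5}→1  {6}→1
  2 left: {0,3}→1  {2,5}→1  {3,5}→2  {3,6}→2  {4,6}→1  {5,6}→2
  3 left: {0,3,5}→3  {0,3,6}→3  {1,2,5}→1  {2,3,5}→3  {2,5,6}→3  {3,4,6}→3  {3,5,6}→6  {4,5,6}→3
  4 left: {0,2,3,5}→6  {0,3,4,6}→6  {0,3,5,6}→12  {1,2,3,5}→4  {1,2,5,6}→4  {2,3,5,6}→12  {2,4,5,6}→6  {3,4,5,6}→12
  5 left: {0,1,2,3,5}→10  {0,2,3,5,6}→30  {0,3,4,5,6}→30  {1,2,3,5,6}→20  {1,2,4,5,6}→10  {2,3,4,5,6}→30
  placing 0:c first → 60 extensions
  placing 1:f first → 90 extensions
  placing 4:d first → 60 extensions
total linear extensions = 210

210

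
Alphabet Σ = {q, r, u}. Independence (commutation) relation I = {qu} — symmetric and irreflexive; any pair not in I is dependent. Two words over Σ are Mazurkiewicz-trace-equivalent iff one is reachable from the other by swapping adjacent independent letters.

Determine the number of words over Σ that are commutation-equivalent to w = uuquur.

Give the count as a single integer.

5

piece 0:u — minimal
piece 1:u rests on {0:u}
piece 2:q — minimal
piece 3:u rests on {1:u}
piece 4:u rests on {3:u}
piece 5:r rests on {2:q, 4:u}
minimal pieces: {0:u, 2:q}
ways to finish when only these pieces remain (= sum over removing one remaining piece with nothing left below it):
  1 left: {5}→1
  2 left: {2,5}→1  {4,5}→1
  3 left: {2,4,5}→2  {3,4,5}→1
  4 left: {1,3,4,5}→1  {2,3,4,5}→3
  placing 0:u first → 4 extensions
  placing 2:q first → 1 extensions
total linear extensions = 5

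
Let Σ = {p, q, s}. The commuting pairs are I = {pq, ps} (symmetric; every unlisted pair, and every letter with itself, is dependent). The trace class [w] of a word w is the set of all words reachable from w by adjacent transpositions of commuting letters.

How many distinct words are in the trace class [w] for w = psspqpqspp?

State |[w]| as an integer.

drop 0:p onto floor
drop 1:s onto floor
drop 2:s onto {1:s}
drop 3:p onto {0:p}
drop 4:q onto {2:s}
drop 5:p onto {3:p}
drop 6:q onto {4:q}
drop 7:s onto {6:q}
drop 8:p onto {5:p}
drop 9:p onto {8:p}
ground layer = {0:p, 1:s}
drop-orders for the pieces not yet dropped (sum over which currently-grounded one goes next):
  1 to go: {7} 1  {9} 1
  2 to go: {6,7} 1  {7,9} 2  {8,9} 1
  3 to go: {4,6,7} 1  {5,8,9} 1  {6,7,9} 3  {7,8,9} 3
  4 to go: {2,4,6,7} 1  {3,5,8,9} 1  {4,6,7,9} 4  {5,7,8,9} 4  {6,7,8,9} 6
  5 to go: {0,3,5,8,9} 1  {1,2,4,6,7} 1  {2,4,6,7,9} 5  {3,5,7,8,9} 5  {4,6,7,8,9} 10  {5,6,7,8,9} 10
  6 to go: {0,3,5,7,8,9} 6  {1,2,4,6,7,9} 6  {2,4,6,7,8,9} 15  {3,5,6,7,8,9} 15  {4,5,6,7,8,9} 20
  7 to go: {0,3,5,6,7,8,9} 21  {1,2,4,6,7,8,9} 21  {2,4,5,6,7,8,9} 35  {3,4,5,6,7,8,9} 35
  8 to go: {0,3,4,5,6,7,8,9} 56  {1,2,4,5,6,7,8,9} 56  {2,3,4,5,6,7,8,9} 70
  if 0:p drops first: 126 orders
  if 1:s drops first: 126 orders
heap linearizations: 252

252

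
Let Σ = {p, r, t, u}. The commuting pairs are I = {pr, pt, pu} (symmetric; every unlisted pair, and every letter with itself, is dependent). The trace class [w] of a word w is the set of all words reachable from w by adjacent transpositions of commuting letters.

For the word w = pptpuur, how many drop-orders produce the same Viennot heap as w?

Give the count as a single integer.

#0=p has no predecessor
#1=p depends on [0:p]
#2=t has no predecessor
#3=p depends on [1:p]
#4=u depends on [2:t]
#5=u depends on [4:u]
#6=r depends on [5:u]
sources: [0:p, 2:t]
N(rest) = Σ N(rest − s) over sources s of rest; N(one piece) = 1:
  size 1 → [3]=1  [6]=1
  size 2 → [1,3]=1  [3,6]=2  [5,6]=1
  size 3 → [0,1,3]=1  [1,3,6]=3  [3,5,6]=3  [4,5,6]=1
  size 4 → [0,1,3,6]=4  [1,3,5,6]=6  [2,4,5,6]=1  [3,4,5,6]=4
  size 5 → [0,1,3,5,6]=10  [1,3,4,5,6]=10  [2,3,4,5,6]=5
  first=0(p) contributes 15
  first=2(t) contributes 20
|[w]| = 35

35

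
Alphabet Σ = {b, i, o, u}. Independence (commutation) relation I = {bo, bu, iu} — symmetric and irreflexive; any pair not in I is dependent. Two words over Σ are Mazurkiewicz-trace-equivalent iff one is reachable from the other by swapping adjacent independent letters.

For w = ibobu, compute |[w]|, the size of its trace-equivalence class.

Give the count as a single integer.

piece 0:i — minimal
piece 1:b rests on {0:i}
piece 2:o rests on {0:i}
piece 3:b rests on {1:b}
piece 4:u rests on {2:o}
minimal pieces: {0:i}
ways to finish when only these pieces remain (= sum over removing one remaining piece with nothing left below it):
  1 left: {3}→1  {4}→1
  2 left: {1,3}→1  {2,4}→1  {3,4}→2
  3 left: {1,3,4}→3  {2,3,4}→3
  placing 0:i first → 6 extensions

6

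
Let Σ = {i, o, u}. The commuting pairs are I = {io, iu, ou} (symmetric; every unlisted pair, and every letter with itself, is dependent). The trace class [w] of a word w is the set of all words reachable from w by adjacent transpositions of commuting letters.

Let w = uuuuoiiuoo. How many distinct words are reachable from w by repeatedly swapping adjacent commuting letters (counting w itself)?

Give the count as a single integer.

drop 0:u onto floor
drop 1:u onto {0:u}
drop 2:u onto {1:u}
drop 3:u onto {2:u}
drop 4:o onto floor
drop 5:i onto floor
drop 6:i onto {5:i}
drop 7:u onto {3:u}
drop 8:o onto {4:o}
drop 9:o onto {8:o}
ground layer = {0:u, 4:o, 5:i}
drop-orders for the pieces not yet dropped (sum over which currently-grounded one goes next):
  1 to go: {6} 1  {7} 1  {9} 1
  2 to go: {3,7} 1  {5,6} 1  {6,7} 2  {6,9} 2  {7,9} 2  {8,9} 1
  3 to go: {2,3,7} 1  {3,6,7} 3  {3,7,9} 3  {4,8,9} 1  {5,6,7} 3  {5,6,9} 3  {6,7,9} 6  {6,8,9} 3  {7,8,9} 3
  4 to go: {1,2,3,7} 1  {2,3,6,7} 4  {2,3,7,9} 4  {3,5,6,7} 6  {3,6,7,9} 12  {3,7,8,9} 6  {4,6,8,9} 4  {4,7,8,9} 4  {5,6,7,9} 12  {5,6,8,9} 6  {6,7,8,9} 12
  5 to go: {0,1,2,3,7} 1  {1,2,3,6,7} 5  {1,2,3,7,9} 5  {2,3,5,6,7} 10  {2,3,6,7,9} 20  {2,3,7,8,9} 10  {3,4,7,8,9} 10  {3,5,6,7,9} 30  {3,6,7,8,9} 30  {4,5,6,8,9} 10  {4,6,7,8,9} 20  {5,6,7,8,9} 30
  6 to go: {0,1,2,3,6,7} 6  {0,1,2,3,7,9} 6  {1,2,3,5,6,7} 15  {1,2,3,6,7,9} 30  {1,2,3,7,8,9} 15  {2,3,4,7,8,9} 20  {2,3,5,6,7,9} 60  {2,3,6,7,8,9} 60  {3,4,6,7,8,9} 60  {3,5,6,7,8,9} 90  {4,5,6,7,8,9} 60
  7 to go: {0,1,2,3,5,6,7} 21  {0,1,2,3,6,7,9} 42  {0,1,2,3,7,8,9} 21  {1,2,3,4,7,8,9} 35  {1,2,3,5,6,7,9} 105  {1,2,3,6,7,8,9} 105  {2,3,4,6,7,8,9} 140  {2,3,5,6,7,8,9} 210  {3,4,5,6,7,8,9} 210
  8 to go: {0,1,2,3,4,7,8,9} 56  {0,1,2,3,5,6,7,9} 168  {0,1,2,3,6,7,8,9} 168  {1,2,3,4,6,7,8,9} 280  {1,2,3,5,6,7,8,9} 420  {2,3,4,5,6,7,8,9} 560
  if 0:u drops first: 1260 orders
  if 4:o drops first: 756 orders
  if 5:i drops first: 504 orders
heap linearizations: 2520

2520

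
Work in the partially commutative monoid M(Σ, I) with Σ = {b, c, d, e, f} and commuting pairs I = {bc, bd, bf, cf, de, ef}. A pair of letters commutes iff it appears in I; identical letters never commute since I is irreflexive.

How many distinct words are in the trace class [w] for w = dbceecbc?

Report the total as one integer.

drop 0:d onto floor
drop 1:b onto floor
drop 2:c onto {0:d}
drop 3:e onto {1:b, 2:c}
drop 4:e onto {3:e}
drop 5:c onto {4:e}
drop 6:b onto {4:e}
drop 7:c onto {5:c}
ground layer = {0:d, 1:b}
drop-orders for the pieces not yet dropped (sum over which currently-grounded one goes next):
  1 to go: {6} 1  {7} 1
  2 to go: {5,7} 1  {6,7} 2
  3 to go: {5,6,7} 3
  4 to go: {4,5,6,7} 3
  5 to go: {3,4,5,6,7} 3
  6 to go: {1,3,4,5,6,7} 3  {2,3,4,5,6,7} 3
  if 0:d drops first: 6 orders
  if 1:b drops first: 3 orders
heap linearizations: 9

9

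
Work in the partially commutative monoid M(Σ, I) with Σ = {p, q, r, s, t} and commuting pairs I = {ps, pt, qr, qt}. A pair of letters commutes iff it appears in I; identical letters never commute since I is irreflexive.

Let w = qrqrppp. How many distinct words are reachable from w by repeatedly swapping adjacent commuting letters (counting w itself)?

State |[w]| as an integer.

0(q) covers ∅
1(r) covers ∅
2(q) covers 0:q
3(r) covers 1:r
4(p) covers 2:q, 3:r
5(p) covers 4:p
6(p) covers 5:p
floor of heap: 0:q, 1:r
completions by unplaced set U, small U first (add the entries for U minus each lowest piece of U):
  |U|=1: {6}:1
  |U|=2: {5,6}:1
  |U|=3: {4,5,6}:1
  |U|=4: {2,4,5,6}:1  {3,4,5,6}:1
  |U|=5: {0,2,4,5,6}:1  {1,3,4,5,6}:1  {2,3,4,5,6}:2
  start at 0(q): 3
  start at 1(r): 3
sum over floor = 6

6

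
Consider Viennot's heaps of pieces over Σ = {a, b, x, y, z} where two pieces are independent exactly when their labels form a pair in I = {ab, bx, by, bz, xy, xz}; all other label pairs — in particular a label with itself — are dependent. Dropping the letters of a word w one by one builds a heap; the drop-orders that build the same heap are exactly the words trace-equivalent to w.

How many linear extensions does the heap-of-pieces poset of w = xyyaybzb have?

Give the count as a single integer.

84

0(x) covers ∅
1(y) covers ∅
2(y) covers 1:y
3(a) covers 0:x, 2:y
4(y) covers 3:a
5(b) covers ∅
6(z) covers 4:y
7(b) covers 5:b
floor of heap: 0:x, 1:y, 5:b
completions by unplaced set U, small U first (add the entries for U minus each lowest piece of U):
  |U|=1: {6}:1  {7}:1
  |U|=2: {4,6}:1  {5,7}:1  {6,7}:2
  |U|=3: {3,4,6}:1  {4,6,7}:3  {5,6,7}:3
  |U|=4: {0,3,4,6}:1  {2,3,4,6}:1  {3,4,6,7}:4  {4,5,6,7}:6
  |U|=5: {0,2,3,4,6}:2  {0,3,4,6,7}:5  {1,2,3,4,6}:1  {2,3,4,6,7}:5  {3,4,5,6,7}:10
  |U|=6: {0,1,2,3,4,6}:3  {0,2,3,4,6,7}:12  {0,3,4,5,6,7}:15  {1,2,3,4,6,7}:6  {2,3,4,5,6,7}:15
  start at 0(x): 21
  start at 1(y): 42
  start at 5(b): 21
sum over floor = 84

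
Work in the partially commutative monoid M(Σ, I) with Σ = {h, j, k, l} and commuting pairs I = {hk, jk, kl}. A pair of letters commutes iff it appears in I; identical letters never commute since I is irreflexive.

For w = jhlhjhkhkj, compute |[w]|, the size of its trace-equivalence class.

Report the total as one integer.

piece 0:j — minimal
piece 1:h rests on {0:j}
piece 2:l rests on {1:h}
piece 3:h rests on {2:l}
piece 4:j rests on {3:h}
piece 5:h rests on {4:j}
piece 6:k — minimal
piece 7:h rests on {5:h}
piece 8:k rests on {6:k}
piece 9:j rests on {7:h}
minimal pieces: {0:j, 6:k}
ways to finish when only these pieces remain (= sum over removing one remaining piece with nothing left below it):
  1 left: {8}→1  {9}→1
  2 left: {6,8}→1  {7,9}→1  {8,9}→2
  3 left: {5,7,9}→1  {6,8,9}→3  {7,8,9}→3
  4 left: {4,5,7,9}→1  {5,7,8,9}→4  {6,7,8,9}→6
  5 left: {3,4,5,7,9}→1  {4,5,7,8,9}→5  {5,6,7,8,9}→10
  6 left: {2,3,4,5,7,9}→1  {3,4,5,7,8,9}→6  {4,5,6,7,8,9}→15
  7 left: {1,2,3,4,5,7,9}→1  {2,3,4,5,7,8,9}→7  {3,4,5,6,7,8,9}→21
  8 left: {0,1,2,3,4,5,7,9}→1  {1,2,3,4,5,7,8,9}→8  {2,3,4,5,6,7,8,9}→28
  placing 0:j first → 36 extensions
  placing 6:k first → 9 extensions
total linear extensions = 45

45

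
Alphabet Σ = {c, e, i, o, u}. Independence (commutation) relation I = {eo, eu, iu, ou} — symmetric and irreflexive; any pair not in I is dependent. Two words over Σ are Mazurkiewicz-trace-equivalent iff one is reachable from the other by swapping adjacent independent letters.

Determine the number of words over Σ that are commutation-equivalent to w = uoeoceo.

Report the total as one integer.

24

0(u) covers ∅
1(o) covers ∅
2(e) covers ∅
3(o) covers 1:o
4(c) covers 0:u, 2:e, 3:o
5(e) covers 4:c
6(o) covers 4:c
floor of heap: 0:u, 1:o, 2:e
completions by unplaced set U, small U first (add the entries for U minus each lowest piece of U):
  |U|=1: {5}:1  {6}:1
  |U|=2: {5,6}:2
  |U|=3: {4,5,6}:2
  |U|=4: {0,4,5,6}:2  {2,4,5,6}:2  {3,4,5,6}:2
  |U|=5: {0,2,4,5,6}:4  {0,3,4,5,6}:4  {1,3,4,5,6}:2  {2,3,4,5,6}:4
  start at 0(u): 6
  start at 1(o): 12
  start at 2(e): 6
sum over floor = 24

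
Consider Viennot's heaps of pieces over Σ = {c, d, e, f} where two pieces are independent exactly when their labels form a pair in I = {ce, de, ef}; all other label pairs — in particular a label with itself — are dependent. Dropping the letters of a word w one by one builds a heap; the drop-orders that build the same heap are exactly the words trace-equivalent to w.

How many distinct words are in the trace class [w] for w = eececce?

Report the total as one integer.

35

piece 0:e — minimal
piece 1:e rests on {0:e}
piece 2:c — minimal
piece 3:e rests on {1:e}
piece 4:c rests on {2:c}
piece 5:c rests on {4:c}
piece 6:e rests on {3:e}
minimal pieces: {0:e, 2:c}
ways to finish when only these pieces remain (= sum over removing one remaining piece with nothing left below it):
  1 left: {5}→1  {6}→1
  2 left: {3,6}→1  {4,5}→1  {5,6}→2
  3 left: {1,3,6}→1  {2,4,5}→1  {3,5,6}→3  {4,5,6}→3
  4 left: {0,1,3,6}→1  {1,3,5,6}→4  {2,4,5,6}→4  {3,4,5,6}→6
  5 left: {0,1,3,5,6}→5  {1,3,4,5,6}→10  {2,3,4,5,6}→10
  placing 0:e first → 20 extensions
  placing 2:c first → 15 extensions
total linear extensions = 35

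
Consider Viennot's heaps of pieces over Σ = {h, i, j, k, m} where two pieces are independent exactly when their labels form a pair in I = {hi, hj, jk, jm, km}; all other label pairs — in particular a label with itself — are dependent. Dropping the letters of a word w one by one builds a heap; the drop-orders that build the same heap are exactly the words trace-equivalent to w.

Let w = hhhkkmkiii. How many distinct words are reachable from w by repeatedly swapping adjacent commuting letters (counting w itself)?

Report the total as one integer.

4

#0=h has no predecessor
#1=h depends on [0:h]
#2=h depends on [1:h]
#3=k depends on [2:h]
#4=k depends on [3:k]
#5=m depends on [2:h]
#6=k depends on [4:k]
#7=i depends on [5:m, 6:k]
#8=i depends on [7:i]
#9=i depends on [8:i]
sources: [0:h]
N(rest) = Σ N(rest − s) over sources s of rest; N(one piece) = 1:
  size 1 → [9]=1
  size 2 → [8,9]=1
  size 3 → [7,8,9]=1
  size 4 → [5,7,8,9]=1  [6,7,8,9]=1
  size 5 → [4,6,7,8,9]=1  [5,6,7,8,9]=2
  size 6 → [3,4,6,7,8,9]=1  [4,5,6,7,8,9]=3
  size 7 → [3,4,5,6,7,8,9]=4
  size 8 → [2,3,4,5,6,7,8,9]=4
  first=0(h) contributes 4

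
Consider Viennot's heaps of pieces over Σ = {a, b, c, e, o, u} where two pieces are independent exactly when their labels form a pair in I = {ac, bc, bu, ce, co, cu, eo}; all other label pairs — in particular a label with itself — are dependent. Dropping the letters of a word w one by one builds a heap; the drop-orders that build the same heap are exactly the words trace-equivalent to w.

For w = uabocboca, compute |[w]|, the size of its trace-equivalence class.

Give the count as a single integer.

piece 0:u — minimal
piece 1:a rests on {0:u}
piece 2:b rests on {1:a}
piece 3:o rests on {2:b}
piece 4:c — minimal
piece 5:b rests on {3:o}
piece 6:o rests on {5:b}
piece 7:c rests on {4:c}
piece 8:a rests on {6:o}
minimal pieces: {0:u, 4:c}
ways to finish when only these pieces remain (= sum over removing one remaining piece with nothing left below it):
  1 left: {7}→1  {8}→1
  2 left: {4,7}→1  {6,8}→1  {7,8}→2
  3 left: {4,7,8}→3  {5,6,8}→1  {6,7,8}→3
  4 left: {3,5,6,8}→1  {4,6,7,8}→6  {5,6,7,8}→4
  5 left: {2,3,5,6,8}→1  {3,5,6,7,8}→5  {4,5,6,7,8}→10
  6 left: {1,2,3,5,6,8}→1  {2,3,5,6,7,8}→6  {3,4,5,6,7,8}→15
  7 left: {0,1,2,3,5,6,8}→1  {1,2,3,5,6,7,8}→7  {2,3,4,5,6,7,8}→21
  placing 0:u first → 28 extensions
  placing 4:c first → 8 extensions
total linear extensions = 36

36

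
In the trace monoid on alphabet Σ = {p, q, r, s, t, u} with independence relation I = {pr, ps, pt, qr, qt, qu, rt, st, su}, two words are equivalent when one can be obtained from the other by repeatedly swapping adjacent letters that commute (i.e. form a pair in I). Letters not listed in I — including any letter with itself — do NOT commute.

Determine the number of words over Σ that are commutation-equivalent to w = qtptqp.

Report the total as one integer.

#0=q has no predecessor
#1=t has no predecessor
#2=p depends on [0:q]
#3=t depends on [1:t]
#4=q depends on [2:p]
#5=p depends on [4:q]
sources: [0:q, 1:t]
N(rest) = Σ N(rest − s) over sources s of rest; N(one piece) = 1:
  size 1 → [3]=1  [5]=1
  size 2 → [1,3]=1  [3,5]=2  [4,5]=1
  size 3 → [1,3,5]=3  [2,4,5]=1  [3,4,5]=3
  size 4 → [0,2,4,5]=1  [1,3,4,5]=6  [2,3,4,5]=4
  first=0(q) contributes 10
  first=1(t) contributes 5
|[w]| = 15

15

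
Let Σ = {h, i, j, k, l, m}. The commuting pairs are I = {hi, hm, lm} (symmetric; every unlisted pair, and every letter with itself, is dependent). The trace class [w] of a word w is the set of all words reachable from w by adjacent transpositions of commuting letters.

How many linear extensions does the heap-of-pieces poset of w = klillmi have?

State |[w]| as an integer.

#0=k has no predecessor
#1=l depends on [0:k]
#2=i depends on [1:l]
#3=l depends on [2:i]
#4=l depends on [3:l]
#5=m depends on [2:i]
#6=i depends on [4:l, 5:m]
sources: [0:k]
N(rest) = Σ N(rest − s) over sources s of rest; N(one piece) = 1:
  size 1 → [6]=1
  size 2 → [4,6]=1  [5,6]=1
  size 3 → [3,4,6]=1  [4,5,6]=2
  size 4 → [3,4,5,6]=3
  size 5 → [2,3,4,5,6]=3
  first=0(k) contributes 3

3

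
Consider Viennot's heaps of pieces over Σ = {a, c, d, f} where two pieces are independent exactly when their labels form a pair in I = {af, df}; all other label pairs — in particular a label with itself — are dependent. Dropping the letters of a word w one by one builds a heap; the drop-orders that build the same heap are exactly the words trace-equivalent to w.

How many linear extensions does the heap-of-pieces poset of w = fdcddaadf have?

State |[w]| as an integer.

12

piece 0:f — minimal
piece 1:d — minimal
piece 2:c rests on {0:f, 1:d}
piece 3:d rests on {2:c}
piece 4:d rests on {3:d}
piece 5:a rests on {4:d}
piece 6:a rests on {5:a}
piece 7:d rests on {6:a}
piece 8:f rests on {2:c}
minimal pieces: {0:f, 1:d}
ways to finish when only these pieces remain (= sum over removing one remaining piece with nothing left below it):
  1 left: {7}→1  {8}→1
  2 left: {6,7}→1  {7,8}→2
  3 left: {5,6,7}→1  {6,7,8}→3
  4 left: {4,5,6,7}→1  {5,6,7,8}→4
  5 left: {3,4,5,6,7}→1  {4,5,6,7,8}→5
  6 left: {3,4,5,6,7,8}→6
  7 left: {2,3,4,5,6,7,8}→6
  placing 0:f first → 6 extensions
  placing 1:d first → 6 extensions
total linear extensions = 12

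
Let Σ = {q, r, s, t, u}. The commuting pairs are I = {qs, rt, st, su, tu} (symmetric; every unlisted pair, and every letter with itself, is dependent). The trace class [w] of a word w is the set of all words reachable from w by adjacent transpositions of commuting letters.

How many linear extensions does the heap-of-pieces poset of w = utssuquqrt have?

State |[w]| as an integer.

192

drop 0:u onto floor
drop 1:t onto floor
drop 2:s onto floor
drop 3:s onto {2:s}
drop 4:u onto {0:u}
drop 5:q onto {1:t, 4:u}
drop 6:u onto {5:q}
drop 7:q onto {6:u}
drop 8:r onto {3:s, 7:q}
drop 9:t onto {7:q}
ground layer = {0:u, 1:t, 2:s}
drop-orders for the pieces not yet dropped (sum over which currently-grounded one goes next):
  1 to go: {8} 1  {9} 1
  2 to go: {3,8} 1  {8,9} 2
  3 to go: {2,3,8} 1  {3,8,9} 3  {7,8,9} 2
  4 to go: {2,3,8,9} 4  {3,7,8,9} 5  {6,7,8,9} 2
  5 to go: {2,3,7,8,9} 9  {3,6,7,8,9} 7  {5,6,7,8,9} 2
  6 to go: {1,5,6,7,8,9} 2  {2,3,6,7,8,9} 16  {3,5,6,7,8,9} 9  {4,5,6,7,8,9} 2
  7 to go: {0,4,5,6,7,8,9} 2  {1,3,5,6,7,8,9} 11  {1,4,5,6,7,8,9} 4  {2,3,5,6,7,8,9} 25  {3,4,5,6,7,8,9} 11
  8 to go: {0,1,4,5,6,7,8,9} 6  {0,3,4,5,6,7,8,9} 13  {1,2,3,5,6,7,8,9} 36  {1,3,4,5,6,7,8,9} 26  {2,3,4,5,6,7,8,9} 36
  if 0:u drops first: 98 orders
  if 1:t drops first: 49 orders
  if 2:s drops first: 45 orders
heap linearizations: 192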